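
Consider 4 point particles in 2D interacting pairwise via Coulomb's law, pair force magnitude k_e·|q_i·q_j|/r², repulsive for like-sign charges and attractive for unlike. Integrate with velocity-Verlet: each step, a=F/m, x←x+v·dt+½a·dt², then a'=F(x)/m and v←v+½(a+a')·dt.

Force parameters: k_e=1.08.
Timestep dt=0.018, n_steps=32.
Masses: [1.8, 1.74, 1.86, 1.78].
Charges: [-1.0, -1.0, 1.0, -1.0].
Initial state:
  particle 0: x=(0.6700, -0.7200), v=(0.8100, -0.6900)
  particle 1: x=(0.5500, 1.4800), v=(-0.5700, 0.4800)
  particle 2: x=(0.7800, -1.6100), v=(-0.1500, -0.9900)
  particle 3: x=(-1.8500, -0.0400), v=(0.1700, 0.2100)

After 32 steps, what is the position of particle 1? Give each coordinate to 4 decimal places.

step 0: x0=(0.6700, -0.7200) x1=(0.5500, 1.4800) x2=(0.7800, -1.6100) x3=(-1.8500, -0.0400)
step 1: x0=(0.6846, -0.7326) x1=(0.5398, 1.4887) x2=(0.7773, -1.6277) x3=(-1.8470, -0.0362)
step 2: x0=(0.6993, -0.7454) x1=(0.5295, 1.4973) x2=(0.7745, -1.6451) x3=(-1.8439, -0.0325)
step 3: x0=(0.7140, -0.7585) x1=(0.5193, 1.5061) x2=(0.7717, -1.6623) x3=(-1.8410, -0.0287)
step 4: x0=(0.7287, -0.7720) x1=(0.5091, 1.5148) x2=(0.7689, -1.6792) x3=(-1.8380, -0.0250)
step 5: x0=(0.7435, -0.7857) x1=(0.4989, 1.5236) x2=(0.7660, -1.6959) x3=(-1.8351, -0.0213)
step 6: x0=(0.7584, -0.7996) x1=(0.4888, 1.5324) x2=(0.7631, -1.7123) x3=(-1.8322, -0.0176)
step 7: x0=(0.7732, -0.8139) x1=(0.4787, 1.5413) x2=(0.7602, -1.7284) x3=(-1.8293, -0.0139)
step 8: x0=(0.7881, -0.8284) x1=(0.4685, 1.5502) x2=(0.7573, -1.7443) x3=(-1.8265, -0.0103)
step 9: x0=(0.8030, -0.8432) x1=(0.4585, 1.5591) x2=(0.7544, -1.7599) x3=(-1.8237, -0.0067)
step 10: x0=(0.8180, -0.8583) x1=(0.4484, 1.5680) x2=(0.7514, -1.7753) x3=(-1.8209, -0.0030)
step 11: x0=(0.8329, -0.8736) x1=(0.4383, 1.5770) x2=(0.7485, -1.7905) x3=(-1.8181, 0.0006)
step 12: x0=(0.8479, -0.8892) x1=(0.4283, 1.5860) x2=(0.7455, -1.8053) x3=(-1.8154, 0.0041)
step 13: x0=(0.8628, -0.9051) x1=(0.4183, 1.5950) x2=(0.7426, -1.8200) x3=(-1.8127, 0.0077)
step 14: x0=(0.8778, -0.9212) x1=(0.4082, 1.6041) x2=(0.7397, -1.8344) x3=(-1.8101, 0.0112)
step 15: x0=(0.8927, -0.9376) x1=(0.3983, 1.6132) x2=(0.7368, -1.8485) x3=(-1.8074, 0.0148)
step 16: x0=(0.9076, -0.9542) x1=(0.3883, 1.6223) x2=(0.7339, -1.8625) x3=(-1.8048, 0.0183)
step 17: x0=(0.9226, -0.9712) x1=(0.3783, 1.6315) x2=(0.7311, -1.8761) x3=(-1.8023, 0.0217)
step 18: x0=(0.9375, -0.9883) x1=(0.3684, 1.6407) x2=(0.7282, -1.8895) x3=(-1.7997, 0.0252)
step 19: x0=(0.9523, -1.0057) x1=(0.3585, 1.6499) x2=(0.7254, -1.9027) x3=(-1.7972, 0.0287)
step 20: x0=(0.9672, -1.0234) x1=(0.3486, 1.6591) x2=(0.7227, -1.9157) x3=(-1.7947, 0.0321)
step 21: x0=(0.9820, -1.0414) x1=(0.3387, 1.6684) x2=(0.7200, -1.9284) x3=(-1.7922, 0.0355)
step 22: x0=(0.9968, -1.0595) x1=(0.3288, 1.6776) x2=(0.7173, -1.9409) x3=(-1.7898, 0.0389)
step 23: x0=(1.0115, -1.0780) x1=(0.3190, 1.6870) x2=(0.7147, -1.9531) x3=(-1.7874, 0.0422)
step 24: x0=(1.0262, -1.0966) x1=(0.3092, 1.6963) x2=(0.7121, -1.9651) x3=(-1.7850, 0.0456)
step 25: x0=(1.0408, -1.1156) x1=(0.2994, 1.7057) x2=(0.7096, -1.9769) x3=(-1.7826, 0.0489)
step 26: x0=(1.0554, -1.1347) x1=(0.2896, 1.7151) x2=(0.7072, -1.9884) x3=(-1.7803, 0.0522)
step 27: x0=(1.0699, -1.1541) x1=(0.2798, 1.7245) x2=(0.7048, -1.9997) x3=(-1.7780, 0.0555)
step 28: x0=(1.0844, -1.1738) x1=(0.2700, 1.7339) x2=(0.7025, -2.0108) x3=(-1.7757, 0.0587)
step 29: x0=(1.0987, -1.1937) x1=(0.2603, 1.7434) x2=(0.7003, -2.0216) x3=(-1.7734, 0.0620)
step 30: x0=(1.1130, -1.2138) x1=(0.2506, 1.7529) x2=(0.6981, -2.0323) x3=(-1.7712, 0.0652)
step 31: x0=(1.1273, -1.2341) x1=(0.2409, 1.7624) x2=(0.6961, -2.0427) x3=(-1.7690, 0.0684)
step 32: x0=(1.1414, -1.2547) x1=(0.2312, 1.7719) x2=(0.6941, -2.0529) x3=(-1.7668, 0.0715)

(0.2312, 1.7719)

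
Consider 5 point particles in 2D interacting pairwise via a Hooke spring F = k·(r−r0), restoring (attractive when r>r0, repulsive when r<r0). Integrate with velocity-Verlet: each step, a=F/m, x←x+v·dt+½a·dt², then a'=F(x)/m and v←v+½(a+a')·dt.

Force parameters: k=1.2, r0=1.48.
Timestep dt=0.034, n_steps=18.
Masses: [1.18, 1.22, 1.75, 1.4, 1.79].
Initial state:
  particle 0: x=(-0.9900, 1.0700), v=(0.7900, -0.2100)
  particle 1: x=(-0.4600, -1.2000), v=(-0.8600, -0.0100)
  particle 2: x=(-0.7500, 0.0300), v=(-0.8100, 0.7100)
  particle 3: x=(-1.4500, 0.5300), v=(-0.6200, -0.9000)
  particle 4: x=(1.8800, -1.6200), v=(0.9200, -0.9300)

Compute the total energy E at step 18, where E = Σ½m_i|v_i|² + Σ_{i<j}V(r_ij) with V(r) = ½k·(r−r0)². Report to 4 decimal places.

step 0: x0=(-0.9900, 1.0700) x1=(-0.4600, -1.2000) x2=(-0.7500, 0.0300) x3=(-1.4500, 0.5300) x4=(1.8800, -1.6200)
step 1: x0=(-0.9617, 1.0620) x1=(-0.4890, -1.1998) x2=(-0.7768, 0.0536) x3=(-1.4704, 0.4984) x4=(1.9089, -1.6501)
step 2: x0=(-0.9307, 1.0521) x1=(-0.5173, -1.1987) x2=(-0.8019, 0.0760) x3=(-1.4895, 0.4649) x4=(1.9329, -1.6769)
step 3: x0=(-0.8969, 1.0405) x1=(-0.5448, -1.1966) x2=(-0.8254, 0.0970) x3=(-1.5073, 0.4295) x4=(1.9519, -1.7005)
step 4: x0=(-0.8604, 1.0271) x1=(-0.5715, -1.1936) x2=(-0.8472, 0.1168) x3=(-1.5237, 0.3922) x4=(1.9659, -1.7207)
step 5: x0=(-0.8213, 1.0119) x1=(-0.5973, -1.1899) x2=(-0.8672, 0.1352) x3=(-1.5389, 0.3533) x4=(1.9747, -1.7377)
step 6: x0=(-0.7795, 0.9950) x1=(-0.6220, -1.1854) x2=(-0.8853, 0.1521) x3=(-1.5528, 0.3126) x4=(1.9782, -1.7512)
step 7: x0=(-0.7352, 0.9763) x1=(-0.6456, -1.1802) x2=(-0.9017, 0.1677) x3=(-1.5654, 0.2703) x4=(1.9766, -1.7614)
step 8: x0=(-0.6884, 0.9559) x1=(-0.6681, -1.1745) x2=(-0.9162, 0.1818) x3=(-1.5767, 0.2264) x4=(1.9697, -1.7682)
step 9: x0=(-0.6391, 0.9337) x1=(-0.6893, -1.1683) x2=(-0.9289, 0.1946) x3=(-1.5867, 0.1809) x4=(1.9576, -1.7717)
step 10: x0=(-0.5875, 0.9099) x1=(-0.7091, -1.1616) x2=(-0.9399, 0.2061) x3=(-1.5955, 0.1338) x4=(1.9403, -1.7718)
step 11: x0=(-0.5335, 0.8843) x1=(-0.7276, -1.1546) x2=(-0.9491, 0.2163) x3=(-1.6029, 0.0853) x4=(1.9179, -1.7687)
step 12: x0=(-0.4774, 0.8571) x1=(-0.7447, -1.1474) x2=(-0.9568, 0.2254) x3=(-1.6091, 0.0354) x4=(1.8904, -1.7623)
step 13: x0=(-0.4192, 0.8281) x1=(-0.7603, -1.1400) x2=(-0.9628, 0.2333) x3=(-1.6139, -0.0159) x4=(1.8580, -1.7528)
step 14: x0=(-0.3590, 0.7974) x1=(-0.7744, -1.1324) x2=(-0.9674, 0.2403) x3=(-1.6174, -0.0685) x4=(1.8208, -1.7403)
step 15: x0=(-0.2969, 0.7649) x1=(-0.7870, -1.1249) x2=(-0.9706, 0.2464) x3=(-1.6195, -0.1224) x4=(1.7789, -1.7247)
step 16: x0=(-0.2332, 0.7307) x1=(-0.7980, -1.1174) x2=(-0.9724, 0.2516) x3=(-1.6202, -0.1773) x4=(1.7324, -1.7063)
step 17: x0=(-0.1681, 0.6947) x1=(-0.8075, -1.1100) x2=(-0.9730, 0.2561) x3=(-1.6195, -0.2333) x4=(1.6815, -1.6852)
step 18: x0=(-0.1016, 0.6570) x1=(-0.8153, -1.1027) x2=(-0.9724, 0.2599) x3=(-1.6174, -0.2901) x4=(1.6265, -1.6614)
step 0 velocities: v0=(0.7900, -0.2100) v1=(-0.8600, -0.0100) v2=(-0.8100, 0.7100) v3=(-0.6200, -0.9000) v4=(0.9200, -0.9300)
step 0: KE=4.2283, PE=10.6902, E=14.9185
step 18 velocities: v0=(1.9701, -1.1343) v1=(-0.2074, 0.2098) v2=(0.0336, 0.1042) v3=(0.0824, -1.6846) v4=(-1.6768, 0.7353)
step 18: KE=8.1043, PE=6.8108, E=14.9152

14.9152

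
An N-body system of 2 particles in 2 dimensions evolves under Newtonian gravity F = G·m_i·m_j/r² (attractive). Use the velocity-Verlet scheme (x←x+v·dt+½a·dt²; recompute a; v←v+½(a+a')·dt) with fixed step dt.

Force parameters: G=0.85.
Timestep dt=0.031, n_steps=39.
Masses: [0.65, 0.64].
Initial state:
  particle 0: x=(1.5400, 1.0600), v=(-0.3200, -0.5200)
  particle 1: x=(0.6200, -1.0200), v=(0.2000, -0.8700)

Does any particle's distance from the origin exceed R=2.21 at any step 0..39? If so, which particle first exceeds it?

step 0: x0=(1.5400, 1.0600) x1=(0.6200, -1.0200)
step 1: x0=(1.5301, 1.0438) x1=(0.6262, -1.0469)
step 2: x0=(1.5201, 1.0276) x1=(0.6325, -1.0738)
step 3: x0=(1.5101, 1.0112) x1=(0.6388, -1.1005)
step 4: x0=(1.5000, 0.9948) x1=(0.6451, -1.1271)
step 5: x0=(1.4899, 0.9782) x1=(0.6515, -1.1537)
step 6: x0=(1.4798, 0.9616) x1=(0.6579, -1.1801)
step 7: x0=(1.4696, 0.9449) x1=(0.6644, -1.2065)
step 8: x0=(1.4594, 0.9281) x1=(0.6709, -1.2328)
step 9: x0=(1.4492, 0.9112) x1=(0.6774, -1.2589)
step 10: x0=(1.4389, 0.8942) x1=(0.6839, -1.2850)
step 11: x0=(1.4286, 0.8771) x1=(0.6905, -1.3110)
step 12: x0=(1.4183, 0.8599) x1=(0.6971, -1.3369)
step 13: x0=(1.4079, 0.8426) x1=(0.7038, -1.3627)
step 14: x0=(1.3975, 0.8252) x1=(0.7105, -1.3884)
step 15: x0=(1.3871, 0.8078) x1=(0.7172, -1.4140)
step 16: x0=(1.3766, 0.7902) x1=(0.7239, -1.4395)
step 17: x0=(1.3662, 0.7726) x1=(0.7307, -1.4649)
step 18: x0=(1.3557, 0.7548) x1=(0.7375, -1.4902)
step 19: x0=(1.3451, 0.7370) x1=(0.7443, -1.5154)
step 20: x0=(1.3346, 0.7191) x1=(0.7511, -1.5406)
step 21: x0=(1.3240, 0.7010) x1=(0.7580, -1.5656)
step 22: x0=(1.3134, 0.6829) x1=(0.7649, -1.5905)
step 23: x0=(1.3028, 0.6647) x1=(0.7718, -1.6154)
step 24: x0=(1.2921, 0.6464) x1=(0.7787, -1.6401)
step 25: x0=(1.2815, 0.6280) x1=(0.7857, -1.6648)
step 26: x0=(1.2708, 0.6095) x1=(0.7927, -1.6894)
step 27: x0=(1.2601, 0.5909) x1=(0.7997, -1.7138)
step 28: x0=(1.2494, 0.5723) x1=(0.8067, -1.7382)
step 29: x0=(1.2386, 0.5535) x1=(0.8137, -1.7625)
step 30: x0=(1.2279, 0.5346) x1=(0.8208, -1.7867)
step 31: x0=(1.2171, 0.5157) x1=(0.8278, -1.8108)
step 32: x0=(1.2063, 0.4967) x1=(0.8349, -1.8348)
step 33: x0=(1.1955, 0.4775) x1=(0.8420, -1.8587)
step 34: x0=(1.1847, 0.4583) x1=(0.8491, -1.8825)
step 35: x0=(1.1738, 0.4390) x1=(0.8563, -1.9062)
step 36: x0=(1.1630, 0.4196) x1=(0.8634, -1.9299)
step 37: x0=(1.1521, 0.4000) x1=(0.8705, -1.9534)
step 38: x0=(1.1413, 0.3804) x1=(0.8777, -1.9768)
step 39: x0=(1.1304, 0.3608) x1=(0.8849, -2.0002)

no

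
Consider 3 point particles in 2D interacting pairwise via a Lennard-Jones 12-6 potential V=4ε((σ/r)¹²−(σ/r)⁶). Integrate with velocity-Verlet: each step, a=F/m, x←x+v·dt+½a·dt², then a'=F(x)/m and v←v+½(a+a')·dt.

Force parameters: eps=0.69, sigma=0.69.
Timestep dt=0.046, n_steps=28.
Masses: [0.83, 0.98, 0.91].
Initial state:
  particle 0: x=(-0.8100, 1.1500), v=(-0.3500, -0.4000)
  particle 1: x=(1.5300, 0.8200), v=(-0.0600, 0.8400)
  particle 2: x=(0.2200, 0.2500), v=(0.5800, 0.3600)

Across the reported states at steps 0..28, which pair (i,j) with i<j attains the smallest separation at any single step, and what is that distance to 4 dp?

step 0: x0=(-0.8100, 1.1500) x1=(1.5300, 0.8200) x2=(0.2200, 0.2500)
step 1: x0=(-0.8259, 1.1314) x1=(1.5271, 0.8586) x2=(0.2467, 0.2668)
step 2: x0=(-0.8414, 1.1126) x1=(1.5239, 0.8970) x2=(0.2733, 0.2840)
step 3: x0=(-0.8566, 1.0935) x1=(1.5203, 0.9353) x2=(0.3000, 0.3016)
step 4: x0=(-0.8714, 1.0741) x1=(1.5164, 0.9734) x2=(0.3268, 0.3196)
step 5: x0=(-0.8859, 1.0545) x1=(1.5121, 1.0113) x2=(0.3537, 0.3380)
step 6: x0=(-0.9001, 1.0348) x1=(1.5073, 1.0489) x2=(0.3807, 0.3569)
step 7: x0=(-0.9139, 1.0149) x1=(1.5021, 1.0863) x2=(0.4080, 0.3762)
step 8: x0=(-0.9275, 0.9948) x1=(1.4964, 1.1233) x2=(0.4355, 0.3960)
step 9: x0=(-0.9408, 0.9747) x1=(1.4902, 1.1600) x2=(0.4633, 0.4162)
step 10: x0=(-0.9538, 0.9545) x1=(1.4834, 1.1963) x2=(0.4916, 0.4370)
step 11: x0=(-0.9667, 0.9342) x1=(1.4760, 1.2321) x2=(0.5203, 0.4583)
step 12: x0=(-0.9793, 0.9138) x1=(1.4680, 1.2674) x2=(0.5495, 0.4803)
step 13: x0=(-0.9918, 0.8934) x1=(1.4592, 1.3021) x2=(0.5794, 0.5030)
step 14: x0=(-1.0041, 0.8729) x1=(1.4496, 1.3360) x2=(0.6100, 0.5264)
step 15: x0=(-1.0163, 0.8524) x1=(1.4391, 1.3692) x2=(0.6414, 0.5508)
step 16: x0=(-1.0284, 0.8319) x1=(1.4277, 1.4013) x2=(0.6737, 0.5763)
step 17: x0=(-1.0403, 0.8114) x1=(1.4152, 1.4323) x2=(0.7071, 0.6031)
step 18: x0=(-1.0522, 0.7909) x1=(1.4015, 1.4618) x2=(0.7417, 0.6313)
step 19: x0=(-1.0639, 0.7704) x1=(1.3865, 1.4897) x2=(0.7776, 0.6614)
step 20: x0=(-1.0756, 0.7499) x1=(1.3699, 1.5155) x2=(0.8152, 0.6938)
step 21: x0=(-1.0873, 0.7293) x1=(1.3515, 1.5386) x2=(0.8546, 0.7290)
step 22: x0=(-1.0989, 0.7088) x1=(1.3311, 1.5585) x2=(0.8962, 0.7677)
step 23: x0=(-1.1105, 0.6883) x1=(1.3084, 1.5741) x2=(0.9402, 0.8110)
step 24: x0=(-1.1220, 0.6678) x1=(1.2834, 1.5851) x2=(0.9866, 0.8592)
step 25: x0=(-1.1335, 0.6473) x1=(1.2579, 1.5948) x2=(1.0336, 0.9089)
step 26: x0=(-1.1449, 0.6268) x1=(1.2386, 1.6234) x2=(1.0739, 0.9382)
step 27: x0=(-1.1564, 0.6062) x1=(1.2273, 1.6852) x2=(1.1056, 0.9318)
step 28: x0=(-1.1678, 0.5857) x1=(1.2163, 1.7492) x2=(1.1369, 0.9229)

pair (1,2), distance 0.7048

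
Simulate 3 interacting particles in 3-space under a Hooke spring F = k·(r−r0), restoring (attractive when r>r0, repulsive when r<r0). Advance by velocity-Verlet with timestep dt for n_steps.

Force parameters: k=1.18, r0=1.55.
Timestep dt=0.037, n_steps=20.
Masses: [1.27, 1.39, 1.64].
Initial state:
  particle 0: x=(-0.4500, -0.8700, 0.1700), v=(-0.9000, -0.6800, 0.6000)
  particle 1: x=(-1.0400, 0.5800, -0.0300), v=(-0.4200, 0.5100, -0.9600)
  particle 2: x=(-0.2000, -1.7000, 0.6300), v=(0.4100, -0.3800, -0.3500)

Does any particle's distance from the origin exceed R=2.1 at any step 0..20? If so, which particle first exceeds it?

step 0: x0=(-0.4500, -0.8700, 0.1700) x1=(-1.0400, 0.5800, -0.0300) x2=(-0.2000, -1.7000, 0.6300)
step 1: x0=(-0.4834, -0.8948, 0.1920) x1=(-1.0553, 0.5983, -0.0654) x2=(-0.1849, -1.7139, 0.6171)
step 2: x0=(-0.5171, -0.9190, 0.2137) x1=(-1.0703, 0.6156, -0.1004) x2=(-0.1700, -1.7273, 0.6041)
step 3: x0=(-0.5510, -0.9423, 0.2351) x1=(-1.0847, 0.6315, -0.1351) x2=(-0.1552, -1.7403, 0.5911)
step 4: x0=(-0.5854, -0.9649, 0.2561) x1=(-1.0987, 0.6462, -0.1694) x2=(-0.1406, -1.7528, 0.5780)
step 5: x0=(-0.6201, -0.9866, 0.2768) x1=(-1.1121, 0.6595, -0.2033) x2=(-0.1261, -1.7648, 0.5648)
step 6: x0=(-0.6554, -1.0075, 0.2973) x1=(-1.1249, 0.6713, -0.2367) x2=(-0.1117, -1.7762, 0.5514)
step 7: x0=(-0.6911, -1.0275, 0.3174) x1=(-1.1372, 0.6816, -0.2696) x2=(-0.0975, -1.7870, 0.5379)
step 8: x0=(-0.7273, -1.0465, 0.3373) x1=(-1.1488, 0.6903, -0.3020) x2=(-0.0834, -1.7972, 0.5241)
step 9: x0=(-0.7641, -1.0646, 0.3568) x1=(-1.1597, 0.6973, -0.3338) x2=(-0.0694, -1.8066, 0.5101)
step 10: x0=(-0.8015, -1.0818, 0.3761) x1=(-1.1700, 0.7025, -0.3650) x2=(-0.0555, -1.8153, 0.4957)
step 11: x0=(-0.8393, -1.0981, 0.3952) x1=(-1.1796, 0.7060, -0.3956) x2=(-0.0418, -1.8232, 0.4810)
step 12: x0=(-0.8778, -1.1135, 0.4139) x1=(-1.1885, 0.7076, -0.4255) x2=(-0.0283, -1.8302, 0.4659)
step 13: x0=(-0.9167, -1.1279, 0.4324) x1=(-1.1967, 0.7073, -0.4547) x2=(-0.0150, -1.8363, 0.4505)
step 14: x0=(-0.9561, -1.1415, 0.4506) x1=(-1.2041, 0.7051, -0.4831) x2=(-0.0020, -1.8415, 0.4346)
step 15: x0=(-0.9960, -1.1542, 0.4685) x1=(-1.2109, 0.7010, -0.5107) x2=(0.0108, -1.8457, 0.4183)
step 16: x0=(-1.0363, -1.1660, 0.4861) x1=(-1.2168, 0.6948, -0.5375) x2=(0.0233, -1.8489, 0.4016)
step 17: x0=(-1.0770, -1.1770, 0.5033) x1=(-1.2220, 0.6867, -0.5635) x2=(0.0354, -1.8510, 0.3843)
step 18: x0=(-1.1180, -1.1872, 0.5202) x1=(-1.2265, 0.6765, -0.5885) x2=(0.0471, -1.8521, 0.3667)
step 19: x0=(-1.1592, -1.1965, 0.5367) x1=(-1.2302, 0.6643, -0.6127) x2=(0.0584, -1.8520, 0.3485)
step 20: x0=(-1.2007, -1.2051, 0.5528) x1=(-1.2332, 0.6500, -0.6360) x2=(0.0693, -1.8508, 0.3299)

no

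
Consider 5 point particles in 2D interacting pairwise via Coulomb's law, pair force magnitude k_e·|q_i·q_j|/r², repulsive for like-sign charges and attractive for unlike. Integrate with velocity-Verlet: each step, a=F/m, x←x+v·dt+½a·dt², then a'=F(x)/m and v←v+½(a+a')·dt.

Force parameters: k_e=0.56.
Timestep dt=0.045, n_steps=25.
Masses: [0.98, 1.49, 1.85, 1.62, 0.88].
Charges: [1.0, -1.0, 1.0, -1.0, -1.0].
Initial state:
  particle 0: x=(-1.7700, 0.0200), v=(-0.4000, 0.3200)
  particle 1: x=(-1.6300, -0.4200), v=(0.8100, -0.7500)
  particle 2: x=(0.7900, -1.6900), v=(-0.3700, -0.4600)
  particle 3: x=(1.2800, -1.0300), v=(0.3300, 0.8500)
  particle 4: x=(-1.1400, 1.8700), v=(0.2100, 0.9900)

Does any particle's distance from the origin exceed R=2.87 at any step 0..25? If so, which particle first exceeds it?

step 0: x0=(-1.7700, 0.0200) x1=(-1.6300, -0.4200) x2=(0.7900, -1.6900) x3=(1.2800, -1.0300) x4=(-1.1400, 1.8700)
step 1: x0=(-1.7871, 0.0320) x1=(-1.5941, -0.4521) x2=(0.7736, -1.7103) x3=(1.2946, -0.9922) x4=(-1.1306, 1.9145)
step 2: x0=(-1.8026, 0.0403) x1=(-1.5593, -0.4818) x2=(0.7576, -1.7300) x3=(1.3087, -0.9551) x4=(-1.1213, 1.9589)
step 3: x0=(-1.8165, 0.0458) x1=(-1.5254, -0.5096) x2=(0.7420, -1.7490) x3=(1.3223, -0.9187) x4=(-1.1120, 2.0033)
step 4: x0=(-1.8289, 0.0489) x1=(-1.4925, -0.5358) x2=(0.7267, -1.7676) x3=(1.3357, -0.8829) x4=(-1.1029, 2.0475)
step 5: x0=(-1.8399, 0.0501) x1=(-1.4603, -0.5607) x2=(0.7116, -1.7856) x3=(1.3488, -0.8476) x4=(-1.0938, 2.0917)
step 6: x0=(-1.8497, 0.0497) x1=(-1.4290, -0.5846) x2=(0.6967, -1.8032) x3=(1.3616, -0.8128) x4=(-1.0849, 2.1358)
step 7: x0=(-1.8583, 0.0479) x1=(-1.3984, -0.6074) x2=(0.6821, -1.8204) x3=(1.3742, -0.7784) x4=(-1.0760, 2.1798)
step 8: x0=(-1.8658, 0.0448) x1=(-1.3685, -0.6295) x2=(0.6675, -1.8373) x3=(1.3866, -0.7445) x4=(-1.0673, 2.2238)
step 9: x0=(-1.8722, 0.0407) x1=(-1.3392, -0.6509) x2=(0.6532, -1.8538) x3=(1.3988, -0.7109) x4=(-1.0586, 2.2677)
step 10: x0=(-1.8776, 0.0356) x1=(-1.3105, -0.6716) x2=(0.6389, -1.8700) x3=(1.4109, -0.6776) x4=(-1.0501, 2.3115)
step 11: x0=(-1.8820, 0.0297) x1=(-1.2824, -0.6918) x2=(0.6248, -1.8858) x3=(1.4229, -0.6446) x4=(-1.0416, 2.3553)
step 12: x0=(-1.8856, 0.0230) x1=(-1.2548, -0.7114) x2=(0.6107, -1.9014) x3=(1.4348, -0.6120) x4=(-1.0332, 2.3990)
step 13: x0=(-1.8882, 0.0155) x1=(-1.2277, -0.7306) x2=(0.5967, -1.9167) x3=(1.4466, -0.5796) x4=(-1.0249, 2.4427)
step 14: x0=(-1.8901, 0.0074) x1=(-1.2011, -0.7494) x2=(0.5828, -1.9317) x3=(1.4583, -0.5475) x4=(-1.0167, 2.4863)
step 15: x0=(-1.8911, -0.0013) x1=(-1.1750, -0.7679) x2=(0.5689, -1.9465) x3=(1.4699, -0.5156) x4=(-1.0086, 2.5299)
step 16: x0=(-1.8913, -0.0105) x1=(-1.1493, -0.7860) x2=(0.5551, -1.9610) x3=(1.4814, -0.4839) x4=(-1.0006, 2.5735)
step 17: x0=(-1.8908, -0.0203) x1=(-1.1240, -0.8038) x2=(0.5413, -1.9753) x3=(1.4929, -0.4524) x4=(-0.9926, 2.6170)
step 18: x0=(-1.8896, -0.0306) x1=(-1.0991, -0.8213) x2=(0.5275, -1.9894) x3=(1.5044, -0.4212) x4=(-0.9848, 2.6605)
step 19: x0=(-1.8876, -0.0413) x1=(-1.0747, -0.8386) x2=(0.5137, -2.0032) x3=(1.5158, -0.3901) x4=(-0.9770, 2.7039)
step 20: x0=(-1.8850, -0.0525) x1=(-1.0505, -0.8557) x2=(0.5000, -2.0168) x3=(1.5272, -0.3592) x4=(-0.9693, 2.7474)
step 21: x0=(-1.8817, -0.0640) x1=(-1.0268, -0.8726) x2=(0.4862, -2.0302) x3=(1.5385, -0.3285) x4=(-0.9617, 2.7907)
step 22: x0=(-1.8778, -0.0759) x1=(-1.0034, -0.8893) x2=(0.4724, -2.0434) x3=(1.5499, -0.2979) x4=(-0.9541, 2.8341)
step 23: x0=(-1.8732, -0.0882) x1=(-0.9803, -0.9059) x2=(0.4586, -2.0563) x3=(1.5612, -0.2675) x4=(-0.9467, 2.8774)
step 24: x0=(-1.8680, -0.1009) x1=(-0.9575, -0.9224) x2=(0.4448, -2.0691) x3=(1.5725, -0.2372) x4=(-0.9393, 2.9208)
step 25: x0=(-1.8622, -0.1138) x1=(-0.9351, -0.9387) x2=(0.4310, -2.0816) x3=(1.5837, -0.2070) x4=(-0.9320, 2.9641)

yes, particle 4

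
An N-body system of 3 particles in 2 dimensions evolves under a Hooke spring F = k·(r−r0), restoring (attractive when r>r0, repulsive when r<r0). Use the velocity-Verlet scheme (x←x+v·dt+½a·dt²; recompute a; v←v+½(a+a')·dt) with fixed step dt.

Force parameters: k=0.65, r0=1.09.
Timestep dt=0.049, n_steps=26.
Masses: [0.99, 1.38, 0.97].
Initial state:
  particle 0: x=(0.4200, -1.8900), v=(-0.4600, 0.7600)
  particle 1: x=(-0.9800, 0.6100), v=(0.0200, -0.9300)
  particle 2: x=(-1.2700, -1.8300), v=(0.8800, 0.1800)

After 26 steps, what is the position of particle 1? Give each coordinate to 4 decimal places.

(-0.8081, -1.1289)

step 0: x0=(0.4200, -1.8900) x1=(-0.9800, 0.6100) x2=(-1.2700, -1.8300)
step 1: x0=(0.3963, -1.8515) x1=(-0.9786, 0.5628) x2=(-1.2263, -1.8201)
step 2: x0=(0.3704, -1.8107) x1=(-0.9764, 0.5124) x2=(-1.1815, -1.8081)
step 3: x0=(0.3426, -1.7677) x1=(-0.9735, 0.4591) x2=(-1.1357, -1.7942)
step 4: x0=(0.3129, -1.7227) x1=(-0.9698, 0.4031) x2=(-1.0892, -1.7783)
step 5: x0=(0.2817, -1.6759) x1=(-0.9653, 0.3444) x2=(-1.0422, -1.7607)
step 6: x0=(0.2489, -1.6273) x1=(-0.9601, 0.2834) x2=(-0.9946, -1.7414)
step 7: x0=(0.2150, -1.5772) x1=(-0.9542, 0.2201) x2=(-0.9468, -1.7206)
step 8: x0=(0.1800, -1.5257) x1=(-0.9477, 0.1550) x2=(-0.8989, -1.6984)
step 9: x0=(0.1442, -1.4730) x1=(-0.9406, 0.0880) x2=(-0.8510, -1.6750)
step 10: x0=(0.1078, -1.4192) x1=(-0.9329, 0.0196) x2=(-0.8033, -1.6505)
step 11: x0=(0.0709, -1.3645) x1=(-0.9247, -0.0501) x2=(-0.7558, -1.6252)
step 12: x0=(0.0339, -1.3090) x1=(-0.9160, -0.1209) x2=(-0.7089, -1.5991)
step 13: x0=(-0.0031, -1.2528) x1=(-0.9070, -0.1925) x2=(-0.6624, -1.5726)
step 14: x0=(-0.0400, -1.1960) x1=(-0.8977, -0.2648) x2=(-0.6165, -1.5459)
step 15: x0=(-0.0764, -1.1386) x1=(-0.8882, -0.3374) x2=(-0.5713, -1.5191)
step 16: x0=(-0.1123, -1.0808) x1=(-0.8786, -0.4102) x2=(-0.5267, -1.4926)
step 17: x0=(-0.1476, -1.0224) x1=(-0.8691, -0.4830) x2=(-0.4828, -1.4666)
step 18: x0=(-0.1821, -0.9635) x1=(-0.8598, -0.5556) x2=(-0.4393, -1.4413)
step 19: x0=(-0.2159, -0.9042) x1=(-0.8508, -0.6280) x2=(-0.3962, -1.4170)
step 20: x0=(-0.2487, -0.8442) x1=(-0.8423, -0.7000) x2=(-0.3532, -1.3937)
step 21: x0=(-0.2807, -0.7837) x1=(-0.8345, -0.7716) x2=(-0.3102, -1.3716)
step 22: x0=(-0.3118, -0.7223) x1=(-0.8275, -0.8430) x2=(-0.2669, -1.3507)
step 23: x0=(-0.3421, -0.6601) x1=(-0.8214, -0.9143) x2=(-0.2231, -1.3308)
step 24: x0=(-0.3717, -0.5967) x1=(-0.8162, -0.9856) x2=(-0.1788, -1.3120)
step 25: x0=(-0.4009, -0.5324) x1=(-0.8118, -1.0571) x2=(-0.1337, -1.2939)
step 26: x0=(-0.4298, -0.4671) x1=(-0.8081, -1.1289) x2=(-0.0880, -1.2765)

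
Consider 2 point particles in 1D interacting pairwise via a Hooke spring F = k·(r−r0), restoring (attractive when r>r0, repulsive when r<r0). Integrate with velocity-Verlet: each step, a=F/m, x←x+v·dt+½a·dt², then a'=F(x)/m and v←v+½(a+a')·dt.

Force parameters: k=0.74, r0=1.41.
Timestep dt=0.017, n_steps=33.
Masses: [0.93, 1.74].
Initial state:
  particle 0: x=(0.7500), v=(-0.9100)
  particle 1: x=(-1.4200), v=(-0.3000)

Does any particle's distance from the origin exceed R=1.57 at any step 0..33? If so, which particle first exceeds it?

step 0: x0=(0.7500) x1=(-1.4200)
step 1: x0=(0.7344) x1=(-1.4251)
step 2: x0=(0.7187) x1=(-1.4300)
step 3: x0=(0.7028) x1=(-1.4349)
step 4: x0=(0.6867) x1=(-1.4397)
step 5: x0=(0.6705) x1=(-1.4444)
step 6: x0=(0.6541) x1=(-1.4490)
step 7: x0=(0.6376) x1=(-1.4535)
step 8: x0=(0.6209) x1=(-1.4579)
step 9: x0=(0.6040) x1=(-1.4623)
step 10: x0=(0.5870) x1=(-1.4666)
step 11: x0=(0.5698) x1=(-1.4707)
step 12: x0=(0.5525) x1=(-1.4749)
step 13: x0=(0.5351) x1=(-1.4789)
step 14: x0=(0.5175) x1=(-1.4829)
step 15: x0=(0.4997) x1=(-1.4868)
step 16: x0=(0.4819) x1=(-1.4906)
step 17: x0=(0.4639) x1=(-1.4944)
step 18: x0=(0.4458) x1=(-1.4980)
step 19: x0=(0.4276) x1=(-1.5017)
step 20: x0=(0.4092) x1=(-1.5052)
step 21: x0=(0.3907) x1=(-1.5087)
step 22: x0=(0.3722) x1=(-1.5122)
step 23: x0=(0.3535) x1=(-1.5155)
step 24: x0=(0.3347) x1=(-1.5189)
step 25: x0=(0.3158) x1=(-1.5221)
step 26: x0=(0.2968) x1=(-1.5253)
step 27: x0=(0.2777) x1=(-1.5285)
step 28: x0=(0.2585) x1=(-1.5316)
step 29: x0=(0.2392) x1=(-1.5347)
step 30: x0=(0.2199) x1=(-1.5377)
step 31: x0=(0.2004) x1=(-1.5407)
step 32: x0=(0.1809) x1=(-1.5436)
step 33: x0=(0.1613) x1=(-1.5465)

no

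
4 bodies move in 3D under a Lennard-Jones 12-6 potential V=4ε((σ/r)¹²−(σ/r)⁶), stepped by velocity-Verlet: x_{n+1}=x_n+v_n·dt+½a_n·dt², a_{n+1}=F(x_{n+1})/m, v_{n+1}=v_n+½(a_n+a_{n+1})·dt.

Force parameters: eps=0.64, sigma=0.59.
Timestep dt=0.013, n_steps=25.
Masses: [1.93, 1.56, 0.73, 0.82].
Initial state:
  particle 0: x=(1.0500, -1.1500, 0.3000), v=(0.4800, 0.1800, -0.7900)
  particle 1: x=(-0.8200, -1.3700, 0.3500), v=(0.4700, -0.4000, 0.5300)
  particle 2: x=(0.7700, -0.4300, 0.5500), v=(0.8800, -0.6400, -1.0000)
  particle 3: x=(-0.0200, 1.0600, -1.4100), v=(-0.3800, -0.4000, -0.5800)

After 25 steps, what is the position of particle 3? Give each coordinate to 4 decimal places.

step 0: x0=(1.0500, -1.1500, 0.3000) x1=(-0.8200, -1.3700, 0.3500) x2=(0.7700, -0.4300, 0.5500) x3=(-0.0200, 1.0600, -1.4100)
step 1: x0=(1.0562, -1.1476, 0.2898) x1=(-0.8139, -1.3752, 0.3569) x2=(0.7815, -0.4385, 0.5369) x3=(-0.0249, 1.0548, -1.4175)
step 2: x0=(1.0624, -1.1450, 0.2796) x1=(-0.8078, -1.3804, 0.3638) x2=(0.7932, -0.4475, 0.5237) x3=(-0.0299, 1.0496, -1.4251)
step 3: x0=(1.0684, -1.1423, 0.2694) x1=(-0.8017, -1.3856, 0.3707) x2=(0.8051, -0.4569, 0.5103) x3=(-0.0348, 1.0444, -1.4326)
step 4: x0=(1.0744, -1.1393, 0.2594) x1=(-0.7955, -1.3908, 0.3776) x2=(0.8171, -0.4668, 0.4968) x3=(-0.0398, 1.0392, -1.4402)
step 5: x0=(1.0804, -1.1362, 0.2494) x1=(-0.7894, -1.3960, 0.3845) x2=(0.8293, -0.4772, 0.4830) x3=(-0.0447, 1.0340, -1.4477)
step 6: x0=(1.0862, -1.1328, 0.2395) x1=(-0.7833, -1.4012, 0.3913) x2=(0.8418, -0.4882, 0.4691) x3=(-0.0496, 1.0288, -1.4552)
step 7: x0=(1.0920, -1.1293, 0.2296) x1=(-0.7772, -1.4064, 0.3982) x2=(0.8544, -0.4996, 0.4550) x3=(-0.0546, 1.0236, -1.4628)
step 8: x0=(1.0977, -1.1256, 0.2198) x1=(-0.7711, -1.4116, 0.4051) x2=(0.8672, -0.5116, 0.4407) x3=(-0.0595, 1.0184, -1.4703)
step 9: x0=(1.1034, -1.1217, 0.2101) x1=(-0.7649, -1.4168, 0.4120) x2=(0.8802, -0.5240, 0.4263) x3=(-0.0645, 1.0132, -1.4779)
step 10: x0=(1.1090, -1.1178, 0.2004) x1=(-0.7588, -1.4220, 0.4189) x2=(0.8933, -0.5366, 0.4118) x3=(-0.0694, 1.0080, -1.4854)
step 11: x0=(1.1146, -1.1139, 0.1907) x1=(-0.7527, -1.4272, 0.4258) x2=(0.9063, -0.5490, 0.3973) x3=(-0.0743, 1.0028, -1.4929)
step 12: x0=(1.1204, -1.1103, 0.1809) x1=(-0.7466, -1.4324, 0.4327) x2=(0.9189, -0.5606, 0.3832) x3=(-0.0793, 0.9976, -1.5005)
step 13: x0=(1.1264, -1.1075, 0.1708) x1=(-0.7404, -1.4376, 0.4396) x2=(0.9309, -0.5703, 0.3697) x3=(-0.0842, 0.9924, -1.5080)
step 14: x0=(1.1329, -1.1058, 0.1602) x1=(-0.7343, -1.4427, 0.4465) x2=(0.9417, -0.5768, 0.3575) x3=(-0.0892, 0.9872, -1.5155)
step 15: x0=(1.1399, -1.1058, 0.1490) x1=(-0.7282, -1.4479, 0.4533) x2=(0.9510, -0.5789, 0.3468) x3=(-0.0941, 0.9820, -1.5231)
step 16: x0=(1.1476, -1.1076, 0.1372) x1=(-0.7220, -1.4531, 0.4602) x2=(0.9585, -0.5763, 0.3380) x3=(-0.0990, 0.9768, -1.5306)
step 17: x0=(1.1559, -1.1110, 0.1248) x1=(-0.7159, -1.4583, 0.4671) x2=(0.9646, -0.5696, 0.3307) x3=(-0.1040, 0.9716, -1.5382)
step 18: x0=(1.1645, -1.1153, 0.1120) x1=(-0.7098, -1.4635, 0.4740) x2=(0.9697, -0.5603, 0.3244) x3=(-0.1089, 0.9664, -1.5457)
step 19: x0=(1.1733, -1.1202, 0.0990) x1=(-0.7036, -1.4687, 0.4809) x2=(0.9743, -0.5495, 0.3186) x3=(-0.1138, 0.9612, -1.5532)
step 20: x0=(1.1821, -1.1253, 0.0859) x1=(-0.6975, -1.4739, 0.4878) x2=(0.9788, -0.5381, 0.3131) x3=(-0.1188, 0.9560, -1.5608)
step 21: x0=(1.1910, -1.1305, 0.0728) x1=(-0.6913, -1.4791, 0.4947) x2=(0.9832, -0.5267, 0.3076) x3=(-0.1237, 0.9508, -1.5683)
step 22: x0=(1.1998, -1.1355, 0.0597) x1=(-0.6852, -1.4843, 0.5016) x2=(0.9877, -0.5156, 0.3019) x3=(-0.1287, 0.9456, -1.5758)
step 23: x0=(1.2086, -1.1403, 0.0467) x1=(-0.6791, -1.4895, 0.5085) x2=(0.9924, -0.5050, 0.2961) x3=(-0.1336, 0.9404, -1.5834)
step 24: x0=(1.2173, -1.1449, 0.0338) x1=(-0.6729, -1.4946, 0.5153) x2=(0.9972, -0.4948, 0.2901) x3=(-0.1385, 0.9351, -1.5909)
step 25: x0=(1.2259, -1.1494, 0.0210) x1=(-0.6668, -1.4998, 0.5222) x2=(1.0022, -0.4852, 0.2839) x3=(-0.1435, 0.9299, -1.5984)

(-0.1435, 0.9299, -1.5984)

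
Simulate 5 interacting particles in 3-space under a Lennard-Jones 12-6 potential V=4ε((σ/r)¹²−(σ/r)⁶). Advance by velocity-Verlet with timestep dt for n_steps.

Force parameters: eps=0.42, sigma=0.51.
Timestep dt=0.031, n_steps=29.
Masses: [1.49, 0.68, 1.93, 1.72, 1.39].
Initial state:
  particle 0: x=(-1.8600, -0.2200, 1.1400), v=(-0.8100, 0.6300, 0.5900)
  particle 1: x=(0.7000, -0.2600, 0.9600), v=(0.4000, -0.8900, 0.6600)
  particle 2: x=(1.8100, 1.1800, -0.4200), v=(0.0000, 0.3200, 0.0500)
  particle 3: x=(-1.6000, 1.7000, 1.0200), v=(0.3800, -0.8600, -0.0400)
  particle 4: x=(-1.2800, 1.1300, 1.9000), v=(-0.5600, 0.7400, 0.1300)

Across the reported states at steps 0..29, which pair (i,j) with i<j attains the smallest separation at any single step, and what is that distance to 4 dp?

pair (3,4), distance 0.9265

step 0: x0=(-1.8600, -0.2200, 1.1400) x1=(0.7000, -0.2600, 0.9600) x2=(1.8100, 1.1800, -0.4200) x3=(-1.6000, 1.7000, 1.0200) x4=(-1.2800, 1.1300, 1.9000)
step 1: x0=(-1.8851, -0.2005, 1.1583) x1=(0.7124, -0.2876, 0.9805) x2=(1.8100, 1.1899, -0.4184) x3=(-1.5882, 1.6733, 1.0188) x4=(-1.2974, 1.1530, 1.9040)
step 2: x0=(-1.9102, -0.1809, 1.1766) x1=(0.7248, -0.3152, 1.0009) x2=(1.8100, 1.1998, -0.4169) x3=(-1.5764, 1.6466, 1.0176) x4=(-1.3148, 1.1759, 1.9079)
step 3: x0=(-1.9353, -0.1614, 1.1949) x1=(0.7372, -0.3428, 1.0214) x2=(1.8100, 1.2098, -0.4153) x3=(-1.5646, 1.6199, 1.0165) x4=(-1.3322, 1.1990, 1.9118)
step 4: x0=(-1.9604, -0.1418, 1.2132) x1=(0.7496, -0.3704, 1.0418) x2=(1.8100, 1.2197, -0.4138) x3=(-1.5527, 1.5931, 1.0155) x4=(-1.3496, 1.2220, 1.9156)
step 5: x0=(-1.9855, -0.1223, 1.2315) x1=(0.7620, -0.3979, 1.0623) x2=(1.8100, 1.2296, -0.4122) x3=(-1.5409, 1.5663, 1.0145) x4=(-1.3671, 1.2451, 1.9192)
step 6: x0=(-2.0106, -0.1027, 1.2498) x1=(0.7744, -0.4255, 1.0828) x2=(1.8100, 1.2395, -0.4107) x3=(-1.5290, 1.5394, 1.0137) x4=(-1.3846, 1.2683, 1.9227)
step 7: x0=(-2.0357, -0.0832, 1.2681) x1=(0.7868, -0.4531, 1.1032) x2=(1.8100, 1.2494, -0.4091) x3=(-1.5171, 1.5125, 1.0130) x4=(-1.4021, 1.2915, 1.9261)
step 8: x0=(-2.0608, -0.0636, 1.2864) x1=(0.7992, -0.4807, 1.1237) x2=(1.8100, 1.2594, -0.4076) x3=(-1.5052, 1.4856, 1.0124) x4=(-1.4196, 1.3147, 1.9293)
step 9: x0=(-2.0859, -0.0440, 1.3047) x1=(0.8116, -0.5083, 1.1441) x2=(1.8100, 1.2693, -0.4060) x3=(-1.4933, 1.4587, 1.0120) x4=(-1.4372, 1.3380, 1.9323)
step 10: x0=(-2.1110, -0.0245, 1.3230) x1=(0.8240, -0.5359, 1.1646) x2=(1.8100, 1.2792, -0.4045) x3=(-1.4813, 1.4317, 1.0117) x4=(-1.4548, 1.3613, 1.9352)
step 11: x0=(-2.1361, -0.0049, 1.3413) x1=(0.8364, -0.5635, 1.1850) x2=(1.8100, 1.2891, -0.4029) x3=(-1.4694, 1.4047, 1.0116) x4=(-1.4723, 1.3846, 1.9378)
step 12: x0=(-2.1612, 0.0147, 1.3596) x1=(0.8488, -0.5910, 1.2055) x2=(1.8100, 1.2990, -0.4014) x3=(-1.4574, 1.3777, 1.0116) x4=(-1.4899, 1.4079, 1.9402)
step 13: x0=(-2.1863, 0.0343, 1.3779) x1=(0.8612, -0.6186, 1.2260) x2=(1.8100, 1.3089, -0.3998) x3=(-1.4455, 1.3507, 1.0118) x4=(-1.5075, 1.4312, 1.9425)
step 14: x0=(-2.2113, 0.0539, 1.3962) x1=(0.8736, -0.6462, 1.2464) x2=(1.8100, 1.3189, -0.3983) x3=(-1.4336, 1.3237, 1.0121) x4=(-1.5251, 1.4544, 1.9445)
step 15: x0=(-2.2364, 0.0735, 1.4145) x1=(0.8860, -0.6738, 1.2669) x2=(1.8100, 1.3288, -0.3967) x3=(-1.4217, 1.2967, 1.0126) x4=(-1.5426, 1.4777, 1.9464)
step 16: x0=(-2.2615, 0.0931, 1.4328) x1=(0.8984, -0.7014, 1.2873) x2=(1.8100, 1.3387, -0.3952) x3=(-1.4098, 1.2698, 1.0132) x4=(-1.5601, 1.5009, 1.9481)
step 17: x0=(-2.2865, 0.1128, 1.4511) x1=(0.9108, -0.7290, 1.3078) x2=(1.8100, 1.3486, -0.3936) x3=(-1.3979, 1.2428, 1.0140) x4=(-1.5777, 1.5240, 1.9497)
step 18: x0=(-2.3116, 0.1324, 1.4694) x1=(0.9232, -0.7565, 1.3282) x2=(1.8100, 1.3585, -0.3921) x3=(-1.3861, 1.2159, 1.0148) x4=(-1.5951, 1.5472, 1.9512)
step 19: x0=(-2.3367, 0.1520, 1.4877) x1=(0.9356, -0.7841, 1.3487) x2=(1.8100, 1.3685, -0.3905) x3=(-1.3743, 1.1890, 1.0157) x4=(-1.6126, 1.5703, 1.9526)
step 20: x0=(-2.3617, 0.1717, 1.5060) x1=(0.9480, -0.8117, 1.3692) x2=(1.8100, 1.3784, -0.3890) x3=(-1.3625, 1.1622, 1.0166) x4=(-1.6301, 1.5933, 1.9539)
step 21: x0=(-2.3867, 0.1913, 1.5243) x1=(0.9604, -0.8393, 1.3896) x2=(1.8100, 1.3883, -0.3874) x3=(-1.3507, 1.1353, 1.0177) x4=(-1.6475, 1.6164, 1.9551)
step 22: x0=(-2.4118, 0.2110, 1.5426) x1=(0.9728, -0.8669, 1.4101) x2=(1.8100, 1.3982, -0.3859) x3=(-1.3389, 1.1085, 1.0187) x4=(-1.6649, 1.6394, 1.9563)
step 23: x0=(-2.4368, 0.2307, 1.5608) x1=(0.9852, -0.8944, 1.4305) x2=(1.8100, 1.4081, -0.3843) x3=(-1.3272, 1.0817, 1.0198) x4=(-1.6823, 1.6623, 1.9574)
step 24: x0=(-2.4618, 0.2504, 1.5791) x1=(0.9975, -0.9220, 1.4510) x2=(1.8100, 1.4181, -0.3828) x3=(-1.3155, 1.0549, 1.0210) x4=(-1.6997, 1.6853, 1.9585)
step 25: x0=(-2.4868, 0.2700, 1.5974) x1=(1.0099, -0.9496, 1.4714) x2=(1.8100, 1.4280, -0.3812) x3=(-1.3037, 1.0281, 1.0221) x4=(-1.7171, 1.7082, 1.9596)
step 26: x0=(-2.5119, 0.2897, 1.6157) x1=(1.0223, -0.9772, 1.4919) x2=(1.8100, 1.4379, -0.3797) x3=(-1.2920, 1.0014, 1.0233) x4=(-1.7345, 1.7311, 1.9606)
step 27: x0=(-2.5369, 0.3094, 1.6340) x1=(1.0347, -1.0048, 1.5123) x2=(1.8100, 1.4478, -0.3781) x3=(-1.2803, 0.9746, 1.0245) x4=(-1.7518, 1.7540, 1.9616)
step 28: x0=(-2.5619, 0.3291, 1.6523) x1=(1.0471, -1.0324, 1.5328) x2=(1.8100, 1.4577, -0.3766) x3=(-1.2687, 0.9479, 1.0257) x4=(-1.7692, 1.7768, 1.9626)
step 29: x0=(-2.5868, 0.3488, 1.6706) x1=(1.0595, -1.0599, 1.5533) x2=(1.8100, 1.4676, -0.3750) x3=(-1.2570, 0.9211, 1.0269) x4=(-1.7865, 1.7997, 1.9636)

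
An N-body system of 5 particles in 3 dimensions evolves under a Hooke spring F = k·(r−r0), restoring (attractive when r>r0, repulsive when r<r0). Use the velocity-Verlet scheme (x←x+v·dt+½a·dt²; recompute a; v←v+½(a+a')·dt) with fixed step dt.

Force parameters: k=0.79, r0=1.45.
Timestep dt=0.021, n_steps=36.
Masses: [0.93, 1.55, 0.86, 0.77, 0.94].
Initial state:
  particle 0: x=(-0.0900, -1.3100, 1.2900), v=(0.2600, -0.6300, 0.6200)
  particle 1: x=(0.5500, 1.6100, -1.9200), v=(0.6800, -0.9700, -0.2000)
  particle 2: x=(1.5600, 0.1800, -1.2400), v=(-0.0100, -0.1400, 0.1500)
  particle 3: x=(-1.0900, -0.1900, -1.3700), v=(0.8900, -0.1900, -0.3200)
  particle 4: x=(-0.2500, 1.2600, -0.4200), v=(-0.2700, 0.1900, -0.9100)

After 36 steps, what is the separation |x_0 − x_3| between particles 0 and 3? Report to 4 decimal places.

step 0: x0=(-0.0900, -1.3100, 1.2900) x1=(0.5500, 1.6100, -1.9200) x2=(1.5600, 0.1800, -1.2400) x3=(-1.0900, -0.1900, -1.3700) x4=(-0.2500, 1.2600, -0.4200)
step 1: x0=(-0.0844, -1.3223, 1.3019) x1=(0.5642, 1.5893, -1.9239) x2=(1.5592, 0.1770, -1.2365) x3=(-1.0707, -0.1938, -1.3764) x4=(-0.2555, 1.2636, -0.4391)
step 2: x0=(-0.0785, -1.3329, 1.3116) x1=(0.5781, 1.5679, -1.9272) x2=(1.5571, 0.1739, -1.2325) x3=(-1.0503, -0.1974, -1.3821) x4=(-0.2608, 1.2664, -0.4581)
step 3: x0=(-0.0723, -1.3416, 1.3190) x1=(0.5918, 1.5458, -1.9298) x2=(1.5539, 0.1706, -1.2278) x3=(-1.0286, -0.2006, -1.3872) x4=(-0.2659, 1.2685, -0.4770)
step 4: x0=(-0.0659, -1.3486, 1.3242) x1=(0.6053, 1.5230, -1.9318) x2=(1.5495, 0.1672, -1.2225) x3=(-1.0059, -0.2036, -1.3915) x4=(-0.2707, 1.2698, -0.4959)
step 5: x0=(-0.0591, -1.3537, 1.3271) x1=(0.6185, 1.4996, -1.9332) x2=(1.5439, 0.1636, -1.2166) x3=(-0.9821, -0.2063, -1.3952) x4=(-0.2752, 1.2703, -0.5146)
step 6: x0=(-0.0521, -1.3570, 1.3277) x1=(0.6315, 1.4756, -1.9340) x2=(1.5371, 0.1599, -1.2101) x3=(-0.9571, -0.2087, -1.3982) x4=(-0.2794, 1.2700, -0.5332)
step 7: x0=(-0.0448, -1.3585, 1.3261) x1=(0.6443, 1.4509, -1.9342) x2=(1.5293, 0.1560, -1.2030) x3=(-0.9312, -0.2109, -1.4006) x4=(-0.2834, 1.2689, -0.5516)
step 8: x0=(-0.0372, -1.3583, 1.3221) x1=(0.6568, 1.4256, -1.9338) x2=(1.5203, 0.1519, -1.1953) x3=(-0.9042, -0.2129, -1.4022) x4=(-0.2871, 1.2671, -0.5698)
step 9: x0=(-0.0294, -1.3562, 1.3159) x1=(0.6691, 1.3997, -1.9327) x2=(1.5103, 0.1477, -1.1870) x3=(-0.8763, -0.2147, -1.4032) x4=(-0.2905, 1.2644, -0.5879)
step 10: x0=(-0.0212, -1.3524, 1.3074) x1=(0.6812, 1.3732, -1.9311) x2=(1.4993, 0.1433, -1.1781) x3=(-0.8474, -0.2163, -1.4035) x4=(-0.2936, 1.2610, -0.6058)
step 11: x0=(-0.0128, -1.3468, 1.2967) x1=(0.6930, 1.3462, -1.9289) x2=(1.4872, 0.1387, -1.1687) x3=(-0.8176, -0.2178, -1.4031) x4=(-0.2964, 1.2568, -0.6235)
step 12: x0=(-0.0041, -1.3395, 1.2837) x1=(0.7046, 1.3186, -1.9262) x2=(1.4742, 0.1340, -1.1587) x3=(-0.7869, -0.2190, -1.4021) x4=(-0.2990, 1.2519, -0.6409)
step 13: x0=(0.0048, -1.3305, 1.2685) x1=(0.7160, 1.2904, -1.9228) x2=(1.4603, 0.1290, -1.1482) x3=(-0.7554, -0.2202, -1.4005) x4=(-0.3012, 1.2462, -0.6581)
step 14: x0=(0.0140, -1.3197, 1.2511) x1=(0.7271, 1.2617, -1.9190) x2=(1.4454, 0.1239, -1.1372) x3=(-0.7231, -0.2212, -1.3982) x4=(-0.3032, 1.2397, -0.6751)
step 15: x0=(0.0235, -1.3074, 1.2316) x1=(0.7380, 1.2326, -1.9145) x2=(1.4297, 0.1186, -1.1256) x3=(-0.6901, -0.2221, -1.3953) x4=(-0.3048, 1.2325, -0.6918)
step 16: x0=(0.0332, -1.2934, 1.2099) x1=(0.7487, 1.2029, -1.9096) x2=(1.4132, 0.1131, -1.1135) x3=(-0.6563, -0.2229, -1.3917) x4=(-0.3062, 1.2247, -0.7083)
step 17: x0=(0.0432, -1.2778, 1.1862) x1=(0.7592, 1.1728, -1.9041) x2=(1.3959, 0.1074, -1.1009) x3=(-0.6219, -0.2236, -1.3876) x4=(-0.3073, 1.2161, -0.7245)
step 18: x0=(0.0534, -1.2606, 1.1604) x1=(0.7695, 1.1422, -1.8981) x2=(1.3779, 0.1015, -1.0879) x3=(-0.5869, -0.2243, -1.3829) x4=(-0.3082, 1.2068, -0.7404)
step 19: x0=(0.0638, -1.2420, 1.1326) x1=(0.7796, 1.1112, -1.8917) x2=(1.3591, 0.0954, -1.0744) x3=(-0.5514, -0.2249, -1.3777) x4=(-0.3087, 1.1969, -0.7560)
step 20: x0=(0.0745, -1.2219, 1.1029) x1=(0.7895, 1.0798, -1.8847) x2=(1.3397, 0.0891, -1.0604) x3=(-0.5153, -0.2256, -1.3719) x4=(-0.3090, 1.1864, -0.7714)
step 21: x0=(0.0854, -1.2003, 1.0713) x1=(0.7992, 1.0480, -1.8773) x2=(1.3197, 0.0827, -1.0459) x3=(-0.4787, -0.2262, -1.3656) x4=(-0.3090, 1.1752, -0.7864)
step 22: x0=(0.0964, -1.1774, 1.0378) x1=(0.8087, 1.0159, -1.8695) x2=(1.2992, 0.0761, -1.0311) x3=(-0.4417, -0.2268, -1.3588) x4=(-0.3087, 1.1634, -0.8012)
step 23: x0=(0.1077, -1.1531, 1.0025) x1=(0.8180, 0.9834, -1.8612) x2=(1.2781, 0.0693, -1.0158) x3=(-0.4043, -0.2274, -1.3515) x4=(-0.3082, 1.1511, -0.8156)
step 24: x0=(0.1192, -1.1275, 0.9656) x1=(0.8271, 0.9506, -1.8526) x2=(1.2566, 0.0623, -1.0002) x3=(-0.3666, -0.2281, -1.3438) x4=(-0.3074, 1.1381, -0.8298)
step 25: x0=(0.1309, -1.1008, 0.9269) x1=(0.8361, 0.9175, -1.8435) x2=(1.2346, 0.0552, -0.9841) x3=(-0.3286, -0.2289, -1.3356) x4=(-0.3064, 1.1247, -0.8436)
step 26: x0=(0.1427, -1.0728, 0.8867) x1=(0.8449, 0.8841, -1.8341) x2=(1.2123, 0.0480, -0.9677) x3=(-0.2903, -0.2297, -1.3270) x4=(-0.3052, 1.1108, -0.8572)
step 27: x0=(0.1547, -1.0437, 0.8450) x1=(0.8536, 0.8505, -1.8243) x2=(1.1896, 0.0405, -0.9510) x3=(-0.2519, -0.2306, -1.3181) x4=(-0.3037, 1.0964, -0.8705)
step 28: x0=(0.1669, -1.0136, 0.8018) x1=(0.8621, 0.8166, -1.8142) x2=(1.1667, 0.0330, -0.9339) x3=(-0.2132, -0.2316, -1.3088) x4=(-0.3020, 1.0815, -0.8835)
step 29: x0=(0.1792, -0.9825, 0.7573) x1=(0.8705, 0.7825, -1.8038) x2=(1.1435, 0.0253, -0.9164) x3=(-0.1745, -0.2327, -1.2992) x4=(-0.3001, 1.0663, -0.8962)
step 30: x0=(0.1916, -0.9505, 0.7115) x1=(0.8788, 0.7482, -1.7931) x2=(1.1201, 0.0175, -0.8987) x3=(-0.1358, -0.2340, -1.2893) x4=(-0.2980, 1.0506, -0.9086)
step 31: x0=(0.2042, -0.9175, 0.6645) x1=(0.8869, 0.7138, -1.7821) x2=(1.0965, 0.0096, -0.8807) x3=(-0.0970, -0.2354, -1.2791) x4=(-0.2958, 1.0346, -0.9207)
step 32: x0=(0.2169, -0.8838, 0.6163) x1=(0.8950, 0.6792, -1.7709) x2=(1.0729, 0.0016, -0.8624) x3=(-0.0582, -0.2369, -1.2687) x4=(-0.2933, 1.0182, -0.9326)
step 33: x0=(0.2296, -0.8493, 0.5672) x1=(0.9030, 0.6445, -1.7595) x2=(1.0492, -0.0065, -0.8438) x3=(-0.0195, -0.2387, -1.2581) x4=(-0.2907, 1.0015, -0.9443)
step 34: x0=(0.2425, -0.8142, 0.5171) x1=(0.9109, 0.6096, -1.7479) x2=(1.0254, -0.0147, -0.8249) x3=(0.0191, -0.2406, -1.2474) x4=(-0.2880, 0.9845, -0.9557)
step 35: x0=(0.2554, -0.7784, 0.4661) x1=(0.9187, 0.5747, -1.7361) x2=(1.0017, -0.0229, -0.8058) x3=(0.0576, -0.2427, -1.2365) x4=(-0.2851, 0.9673, -0.9669)
step 36: x0=(0.2684, -0.7420, 0.4144) x1=(0.9264, 0.5397, -1.7241) x2=(0.9780, -0.0311, -0.7865) x3=(0.0960, -0.2449, -1.2255) x4=(-0.2821, 0.9499, -0.9779)

1.7223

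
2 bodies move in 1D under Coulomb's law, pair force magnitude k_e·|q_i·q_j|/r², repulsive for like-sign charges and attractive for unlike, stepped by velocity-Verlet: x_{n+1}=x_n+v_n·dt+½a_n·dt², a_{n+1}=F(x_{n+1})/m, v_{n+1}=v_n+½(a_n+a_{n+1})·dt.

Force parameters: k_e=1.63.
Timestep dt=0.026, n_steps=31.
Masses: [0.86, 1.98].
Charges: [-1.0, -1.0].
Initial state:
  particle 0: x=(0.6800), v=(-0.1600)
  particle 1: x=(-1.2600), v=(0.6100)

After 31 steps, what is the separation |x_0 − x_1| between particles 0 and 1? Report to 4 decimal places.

step 0: x0=(0.6800) x1=(-1.2600)
step 1: x0=(0.6760) x1=(-1.2442)
step 2: x0=(0.6724) x1=(-1.2286)
step 3: x0=(0.6691) x1=(-1.2131)
step 4: x0=(0.6662) x1=(-1.1978)
step 5: x0=(0.6636) x1=(-1.1826)
step 6: x0=(0.6614) x1=(-1.1676)
step 7: x0=(0.6596) x1=(-1.1528)
step 8: x0=(0.6582) x1=(-1.1381)
step 9: x0=(0.6572) x1=(-1.1236)
step 10: x0=(0.6566) x1=(-1.1093)
step 11: x0=(0.6564) x1=(-1.0952)
step 12: x0=(0.6566) x1=(-1.0812)
step 13: x0=(0.6573) x1=(-1.0674)
step 14: x0=(0.6583) x1=(-1.0538)
step 15: x0=(0.6599) x1=(-1.0405)
step 16: x0=(0.6618) x1=(-1.0272)
step 17: x0=(0.6642) x1=(-1.0142)
step 18: x0=(0.6671) x1=(-1.0014)
step 19: x0=(0.6704) x1=(-0.9888)
step 20: x0=(0.6742) x1=(-0.9764)
step 21: x0=(0.6784) x1=(-0.9642)
step 22: x0=(0.6832) x1=(-0.9522)
step 23: x0=(0.6884) x1=(-0.9404)
step 24: x0=(0.6941) x1=(-0.9288)
step 25: x0=(0.7003) x1=(-0.9175)
step 26: x0=(0.7069) x1=(-0.9063)
step 27: x0=(0.7141) x1=(-0.8954)
step 28: x0=(0.7217) x1=(-0.8846)
step 29: x0=(0.7299) x1=(-0.8741)
step 30: x0=(0.7385) x1=(-0.8638)
step 31: x0=(0.7477) x1=(-0.8538)

1.6014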